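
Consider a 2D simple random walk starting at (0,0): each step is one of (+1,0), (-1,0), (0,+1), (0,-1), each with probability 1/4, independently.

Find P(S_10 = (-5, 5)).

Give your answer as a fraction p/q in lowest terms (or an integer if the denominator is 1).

Answer: 63/262144

Derivation:
Let h be the number of horizontal steps (so 10-h are vertical). To end at (-5,5) need (h-5)/2 right-steps and ((10-h)+5)/2 up-steps.
Sum over h with 5 ≤ h ≤ 5, h ≡ 1 (mod 2), 10-h ≡ 1 (mod 2):
h=5: C(10,5)·C(5,0)·C(5,5) = 252·1·1 = 252
Total favorable: 252
Total paths: 4^10 = 1048576
P = 252/1048576 = 63/262144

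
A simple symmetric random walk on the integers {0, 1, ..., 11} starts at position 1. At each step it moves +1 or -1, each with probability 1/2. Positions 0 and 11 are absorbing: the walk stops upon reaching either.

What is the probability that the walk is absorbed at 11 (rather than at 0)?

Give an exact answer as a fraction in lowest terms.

Answer: 1/11

Derivation:
Symmetric walk (p = 1/2): the harmonic-function argument gives P(hit 11 before 0 | start at 1) = a/N.
P = 1/11 = 1/11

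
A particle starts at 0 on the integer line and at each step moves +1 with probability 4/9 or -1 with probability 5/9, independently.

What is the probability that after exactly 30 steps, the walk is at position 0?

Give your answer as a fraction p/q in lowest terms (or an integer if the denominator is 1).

Answer: 564765655040000000000000000/4710128697246244834921603689

Derivation:
To be at 0 after 30 steps: need exactly 15 steps of +1 and 15 of -1.
Number of such sequences: C(30,15) = 155117520
Each has probability (4/9)^15 · (5/9)^15 = 32768000000000000000/42391158275216203514294433201
P = 155117520 · 32768000000000000000/42391158275216203514294433201 = 564765655040000000000000000/4710128697246244834921603689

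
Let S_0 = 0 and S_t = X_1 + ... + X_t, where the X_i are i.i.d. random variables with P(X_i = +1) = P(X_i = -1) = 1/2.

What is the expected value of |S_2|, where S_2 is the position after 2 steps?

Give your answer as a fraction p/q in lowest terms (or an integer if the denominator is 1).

Answer: 1

Derivation:
S_2 takes values m ≡ 0 (mod 2) with |m| ≤ 2; P(S_2=m) = C(2,(2+m)/2)/2^2.
Total paths: 2^2 = 4
Distribution: P(S=-2)=1/4, P(S=0)=2/4, P(S=2)=1/4
E[|S_2|] = Σ_m |m|·P(S_2=m) = 4/4 = 1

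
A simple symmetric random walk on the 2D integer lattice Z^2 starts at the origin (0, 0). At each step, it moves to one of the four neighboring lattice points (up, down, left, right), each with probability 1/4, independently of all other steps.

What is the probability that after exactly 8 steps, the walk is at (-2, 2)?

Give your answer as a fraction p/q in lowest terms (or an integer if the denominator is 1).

Answer: 245/8192

Derivation:
Let h be the number of horizontal steps (so 8-h are vertical). To end at (-2,2) need (h-2)/2 right-steps and ((8-h)+2)/2 up-steps.
Sum over h with 2 ≤ h ≤ 6, h ≡ 0 (mod 2), 8-h ≡ 0 (mod 2):
h=2: C(8,2)·C(2,0)·C(6,4) = 28·1·15 = 420
h=4: C(8,4)·C(4,1)·C(4,3) = 70·4·4 = 1120
h=6: C(8,6)·C(6,2)·C(2,2) = 28·15·1 = 420
Total favorable: 1960
Total paths: 4^8 = 65536
P = 1960/65536 = 245/8192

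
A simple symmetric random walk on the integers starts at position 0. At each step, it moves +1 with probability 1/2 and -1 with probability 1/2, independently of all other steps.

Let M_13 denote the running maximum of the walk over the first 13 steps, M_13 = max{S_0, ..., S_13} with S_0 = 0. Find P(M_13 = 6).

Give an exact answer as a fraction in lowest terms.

Let M_13 = max(S_0,...,S_13). Use the reflection principle: for j ≥ 1, #{paths with M_13 ≥ j} = #{S_13 ≥ j} + #{S_13 ≥ j+1}.
By reflection, #{M_13 ≥ 6} = #{S_13 ≥ 6} + #{S_13 ≥ 7} = 378 + 378 = 756.
#{M_13 ≥ 7} = #{S_13 ≥ 7} + #{S_13 ≥ 8} = 378 + 92 = 470.
#{M_13 = 6} = 756 - 470 = 286.
P(M_13 = 6) = 286/8192 = 143/4096

Answer: 143/4096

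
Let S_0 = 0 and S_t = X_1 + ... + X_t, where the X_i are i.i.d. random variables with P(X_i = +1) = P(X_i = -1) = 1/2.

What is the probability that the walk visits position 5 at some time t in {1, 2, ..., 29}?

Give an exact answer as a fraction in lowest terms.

Answer: 194129627/536870912

Derivation:
Count via complement. Let g(t,s) = #length-t paths at position s with S_1..S_t all ≠ 5.
g(t,s) = g(t-1,s-1) + g(t-1,s+1) for s ≠ 5; g(t,5) = 0.
t=0: g(0,0)=1
t=1: g(1,-1)=1 g(1,1)=1
t=2: g(2,-2)=1 g(2,0)=2 g(2,2)=1
t=3: g(3,-3)=1 g(3,-1)=3 g(3,1)=3 g(3,3)=1
t=4: g(4,-4)=1 g(4,-2)=4 g(4,0)=6 g(4,2)=4 g(4,4)=1
t=5: g(5,-5)=1 g(5,-3)=5 g(5,-1)=10 g(5,1)=10 g(5,3)=5
t=6: g(6,-6)=1 g(6,-4)=6 g(6,-2)=15 g(6,0)=20 g(6,2)=15 g(6,4)=5
t=7: g(7,-7)=1 g(7,-5)=7 g(7,-3)=21 g(7,-1)=35 g(7,1)=35 g(7,3)=20
t=8: g(8,-8)=1 g(8,-6)=8 g(8,-4)=28 g(8,-2)=56 g(8,0)=70 g(8,2)=55 g(8,4)=20
t=9: g(9,-9)=1 g(9,-7)=9 g(9,-5)=36 g(9,-3)=84 g(9,-1)=126 g(9,1)=125 g(9,3)=75
t=10: g(10,-10)=1 g(10,-8)=10 g(10,-6)=45 g(10,-4)=120 g(10,-2)=210 g(10,0)=251 g(10,2)=200 g(10,4)=75
t=11: g(11,-11)=1 g(11,-9)=11 g(11,-7)=55 g(11,-5)=165 g(11,-3)=330 g(11,-1)=461 g(11,1)=451 g(11,3)=275
t=12: g(12,-12)=1 g(12,-10)=12 g(12,-8)=66 g(12,-6)=220 g(12,-4)=495 g(12,-2)=791 g(12,0)=912 g(12,2)=726 g(12,4)=275
t=13: g(13,-13)=1 g(13,-11)=13 g(13,-9)=78 g(13,-7)=286 g(13,-5)=715 g(13,-3)=1286 g(13,-1)=1703 g(13,1)=1638 g(13,3)=1001
t=14: g(14,-14)=1 g(14,-12)=14 g(14,-10)=91 g(14,-8)=364 g(14,-6)=1001 g(14,-4)=2001 g(14,-2)=2989 g(14,0)=3341 g(14,2)=2639 g(14,4)=1001
t=15: g(15,-15)=1 g(15,-13)=15 g(15,-11)=105 g(15,-9)=455 g(15,-7)=1365 g(15,-5)=3002 g(15,-3)=4990 g(15,-1)=6330 g(15,1)=5980 g(15,3)=3640
t=16: g(16,-16)=1 g(16,-14)=16 g(16,-12)=120 g(16,-10)=560 g(16,-8)=1820 g(16,-6)=4367 g(16,-4)=7992 g(16,-2)=11320 g(16,0)=12310 g(16,2)=9620 g(16,4)=3640
t=17: g(17,-17)=1 g(17,-15)=17 g(17,-13)=136 g(17,-11)=680 g(17,-9)=2380 g(17,-7)=6187 g(17,-5)=12359 g(17,-3)=19312 g(17,-1)=23630 g(17,1)=21930 g(17,3)=13260
t=18: g(18,-18)=1 g(18,-16)=18 g(18,-14)=153 g(18,-12)=816 g(18,-10)=3060 g(18,-8)=8567 g(18,-6)=18546 g(18,-4)=31671 g(18,-2)=42942 g(18,0)=45560 g(18,2)=35190 g(18,4)=13260
t=19: g(19,-19)=1 g(19,-17)=19 g(19,-15)=171 g(19,-13)=969 g(19,-11)=3876 g(19,-9)=11627 g(19,-7)=27113 g(19,-5)=50217 g(19,-3)=74613 g(19,-1)=88502 g(19,1)=80750 g(19,3)=48450
t=20: g(20,-20)=1 g(20,-18)=20 g(20,-16)=190 g(20,-14)=1140 g(20,-12)=4845 g(20,-10)=15503 g(20,-8)=38740 g(20,-6)=77330 g(20,-4)=124830 g(20,-2)=163115 g(20,0)=169252 g(20,2)=129200 g(20,4)=48450
t=21: g(21,-21)=1 g(21,-19)=21 g(21,-17)=210 g(21,-15)=1330 g(21,-13)=5985 g(21,-11)=20348 g(21,-9)=54243 g(21,-7)=116070 g(21,-5)=202160 g(21,-3)=287945 g(21,-1)=332367 g(21,1)=298452 g(21,3)=177650
t=22: g(22,-22)=1 g(22,-20)=22 g(22,-18)=231 g(22,-16)=1540 g(22,-14)=7315 g(22,-12)=26333 g(22,-10)=74591 g(22,-8)=170313 g(22,-6)=318230 g(22,-4)=490105 g(22,-2)=620312 g(22,0)=630819 g(22,2)=476102 g(22,4)=177650
t=23: g(23,-23)=1 g(23,-21)=23 g(23,-19)=253 g(23,-17)=1771 g(23,-15)=8855 g(23,-13)=33648 g(23,-11)=100924 g(23,-9)=244904 g(23,-7)=488543 g(23,-5)=808335 g(23,-3)=1110417 g(23,-1)=1251131 g(23,1)=1106921 g(23,3)=653752
t=24: g(24,-24)=1 g(24,-22)=24 g(24,-20)=276 g(24,-18)=2024 g(24,-16)=10626 g(24,-14)=42503 g(24,-12)=134572 g(24,-10)=345828 g(24,-8)=733447 g(24,-6)=1296878 g(24,-4)=1918752 g(24,-2)=2361548 g(24,0)=2358052 g(24,2)=1760673 g(24,4)=653752
t=25: g(25,-25)=1 g(25,-23)=25 g(25,-21)=300 g(25,-19)=2300 g(25,-17)=12650 g(25,-15)=53129 g(25,-13)=177075 g(25,-11)=480400 g(25,-9)=1079275 g(25,-7)=2030325 g(25,-5)=3215630 g(25,-3)=4280300 g(25,-1)=4719600 g(25,1)=4118725 g(25,3)=2414425
t=26: g(26,-26)=1 g(26,-24)=26 g(26,-22)=325 g(26,-20)=2600 g(26,-18)=14950 g(26,-16)=65779 g(26,-14)=230204 g(26,-12)=657475 g(26,-10)=1559675 g(26,-8)=3109600 g(26,-6)=5245955 g(26,-4)=7495930 g(26,-2)=8999900 g(26,0)=8838325 g(26,2)=6533150 g(26,4)=2414425
t=27: g(27,-27)=1 g(27,-25)=27 g(27,-23)=351 g(27,-21)=2925 g(27,-19)=17550 g(27,-17)=80729 g(27,-15)=295983 g(27,-13)=887679 g(27,-11)=2217150 g(27,-9)=4669275 g(27,-7)=8355555 g(27,-5)=12741885 g(27,-3)=16495830 g(27,-1)=17838225 g(27,1)=15371475 g(27,3)=8947575
t=28: g(28,-28)=1 g(28,-26)=28 g(28,-24)=378 g(28,-22)=3276 g(28,-20)=20475 g(28,-18)=98279 g(28,-16)=376712 g(28,-14)=1183662 g(28,-12)=3104829 g(28,-10)=6886425 g(28,-8)=13024830 g(28,-6)=21097440 g(28,-4)=29237715 g(28,-2)=34334055 g(28,0)=33209700 g(28,2)=24319050 g(28,4)=8947575
t=29: g(29,-29)=1 g(29,-27)=29 g(29,-25)=406 g(29,-23)=3654 g(29,-21)=23751 g(29,-19)=118754 g(29,-17)=474991 g(29,-15)=1560374 g(29,-13)=4288491 g(29,-11)=9991254 g(29,-9)=19911255 g(29,-7)=34122270 g(29,-5)=50335155 g(29,-3)=63571770 g(29,-1)=67543755 g(29,1)=57528750 g(29,3)=33266625
Paths never hitting 5: Σ_s g(29,s) = 342741285
Paths hitting 5: 2^29 - 342741285 = 194129627
P = 194129627/536870912 = 194129627/536870912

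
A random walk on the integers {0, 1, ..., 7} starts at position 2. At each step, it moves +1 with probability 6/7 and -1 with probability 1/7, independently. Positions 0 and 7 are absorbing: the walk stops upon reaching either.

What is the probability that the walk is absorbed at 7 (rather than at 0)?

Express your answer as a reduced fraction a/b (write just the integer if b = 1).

Answer: 54432/55987

Derivation:
Biased walk: p = 6/7, q = 1/7, r = q/p = 1/6
Gambler's ruin: P(hit 7 before 0 | start at 2) = (1 - r^a)/(1 - r^N)
r^2 = 1/36; r^7 = 1/279936
P = (1 - 1/36) / (1 - 1/279936) = 35/36 / 279935/279936 = 54432/55987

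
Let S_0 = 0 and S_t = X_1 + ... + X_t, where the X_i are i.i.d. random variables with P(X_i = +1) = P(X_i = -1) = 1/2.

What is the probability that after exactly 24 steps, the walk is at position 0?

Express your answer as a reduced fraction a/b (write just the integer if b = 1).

Answer: 676039/4194304

Derivation:
To return to 0 after 24 steps: need exactly 12 steps of +1 and 12 of -1.
Favorable paths: C(24,12) = 2704156
Total paths: 2^24 = 16777216
P = 2704156/16777216 = 676039/4194304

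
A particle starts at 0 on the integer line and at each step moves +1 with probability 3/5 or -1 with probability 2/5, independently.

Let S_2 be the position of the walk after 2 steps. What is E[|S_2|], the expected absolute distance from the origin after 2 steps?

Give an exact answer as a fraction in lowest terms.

Answer: 26/25

Derivation:
S_2 takes values m ≡ 0 (mod 2) with |m| ≤ 2; P(S_2=m) = C(2,(2+m)/2) · (3/5)^((2+m)/2) · (2/5)^((2-m)/2).
Distribution: P(S=-2)=4/25, P(S=0)=12/25, P(S=2)=9/25
E[|S_2|] = Σ_m |m|·P(S_2=m) = 26/25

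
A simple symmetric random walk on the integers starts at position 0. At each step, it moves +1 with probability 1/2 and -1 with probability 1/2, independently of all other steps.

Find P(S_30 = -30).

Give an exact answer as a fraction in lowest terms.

To reach position -30 after 30 steps: need 0 steps of +1 and 30 of -1.
Favorable paths: C(30,0) = 1
Total paths: 2^30 = 1073741824
P = 1/1073741824 = 1/1073741824

Answer: 1/1073741824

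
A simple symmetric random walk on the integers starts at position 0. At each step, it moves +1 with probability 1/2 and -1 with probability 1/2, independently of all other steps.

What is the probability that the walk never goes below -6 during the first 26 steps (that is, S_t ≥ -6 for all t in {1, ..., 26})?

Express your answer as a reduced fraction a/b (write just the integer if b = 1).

Let f(t,s) = #length-t paths at position s with S_1..S_t all ≥ -6.
f(t,s) = f(t-1,s-1) + f(t-1,s+1) for s ≥ -6; f(t,s) = 0 for s < -6.
t=0: f(0,0)=1
t=1: f(1,-1)=1 f(1,1)=1
t=2: f(2,-2)=1 f(2,0)=2 f(2,2)=1
t=3: f(3,-3)=1 f(3,-1)=3 f(3,1)=3 f(3,3)=1
t=4: f(4,-4)=1 f(4,-2)=4 f(4,0)=6 f(4,2)=4 f(4,4)=1
t=5: f(5,-5)=1 f(5,-3)=5 f(5,-1)=10 f(5,1)=10 f(5,3)=5 f(5,5)=1
t=6: f(6,-6)=1 f(6,-4)=6 f(6,-2)=15 f(6,0)=20 f(6,2)=15 f(6,4)=6 f(6,6)=1
t=7: f(7,-5)=7 f(7,-3)=21 f(7,-1)=35 f(7,1)=35 f(7,3)=21 f(7,5)=7 f(7,7)=1
t=8: f(8,-6)=7 f(8,-4)=28 f(8,-2)=56 f(8,0)=70 f(8,2)=56 f(8,4)=28 f(8,6)=8 f(8,8)=1
t=9: f(9,-5)=35 f(9,-3)=84 f(9,-1)=126 f(9,1)=126 f(9,3)=84 f(9,5)=36 f(9,7)=9 f(9,9)=1
t=10: f(10,-6)=35 f(10,-4)=119 f(10,-2)=210 f(10,0)=252 f(10,2)=210 f(10,4)=120 f(10,6)=45 f(10,8)=10 f(10,10)=1
t=11: f(11,-5)=154 f(11,-3)=329 f(11,-1)=462 f(11,1)=462 f(11,3)=330 f(11,5)=165 f(11,7)=55 f(11,9)=11 f(11,11)=1
t=12: f(12,-6)=154 f(12,-4)=483 f(12,-2)=791 f(12,0)=924 f(12,2)=792 f(12,4)=495 f(12,6)=220 f(12,8)=66 f(12,10)=12 f(12,12)=1
t=13: f(13,-5)=637 f(13,-3)=1274 f(13,-1)=1715 f(13,1)=1716 f(13,3)=1287 f(13,5)=715 f(13,7)=286 f(13,9)=78 f(13,11)=13 f(13,13)=1
t=14: f(14,-6)=637 f(14,-4)=1911 f(14,-2)=2989 f(14,0)=3431 f(14,2)=3003 f(14,4)=2002 f(14,6)=1001 f(14,8)=364 f(14,10)=91 f(14,12)=14 f(14,14)=1
t=15: f(15,-5)=2548 f(15,-3)=4900 f(15,-1)=6420 f(15,1)=6434 f(15,3)=5005 f(15,5)=3003 f(15,7)=1365 f(15,9)=455 f(15,11)=105 f(15,13)=15 f(15,15)=1
t=16: f(16,-6)=2548 f(16,-4)=7448 f(16,-2)=11320 f(16,0)=12854 f(16,2)=11439 f(16,4)=8008 f(16,6)=4368 f(16,8)=1820 f(16,10)=560 f(16,12)=120 f(16,14)=16 f(16,16)=1
t=17: f(17,-5)=9996 f(17,-3)=18768 f(17,-1)=24174 f(17,1)=24293 f(17,3)=19447 f(17,5)=12376 f(17,7)=6188 f(17,9)=2380 f(17,11)=680 f(17,13)=136 f(17,15)=17 f(17,17)=1
t=18: f(18,-6)=9996 f(18,-4)=28764 f(18,-2)=42942 f(18,0)=48467 f(18,2)=43740 f(18,4)=31823 f(18,6)=18564 f(18,8)=8568 f(18,10)=3060 f(18,12)=816 f(18,14)=153 f(18,16)=18 f(18,18)=1
t=19: f(19,-5)=38760 f(19,-3)=71706 f(19,-1)=91409 f(19,1)=92207 f(19,3)=75563 f(19,5)=50387 f(19,7)=27132 f(19,9)=11628 f(19,11)=3876 f(19,13)=969 f(19,15)=171 f(19,17)=19 f(19,19)=1
t=20: f(20,-6)=38760 f(20,-4)=110466 f(20,-2)=163115 f(20,0)=183616 f(20,2)=167770 f(20,4)=125950 f(20,6)=77519 f(20,8)=38760 f(20,10)=15504 f(20,12)=4845 f(20,14)=1140 f(20,16)=190 f(20,18)=20 f(20,20)=1
t=21: f(21,-5)=149226 f(21,-3)=273581 f(21,-1)=346731 f(21,1)=351386 f(21,3)=293720 f(21,5)=203469 f(21,7)=116279 f(21,9)=54264 f(21,11)=20349 f(21,13)=5985 f(21,15)=1330 f(21,17)=210 f(21,19)=21 f(21,21)=1
t=22: f(22,-6)=149226 f(22,-4)=422807 f(22,-2)=620312 f(22,0)=698117 f(22,2)=645106 f(22,4)=497189 f(22,6)=319748 f(22,8)=170543 f(22,10)=74613 f(22,12)=26334 f(22,14)=7315 f(22,16)=1540 f(22,18)=231 f(22,20)=22 f(22,22)=1
t=23: f(23,-5)=572033 f(23,-3)=1043119 f(23,-1)=1318429 f(23,1)=1343223 f(23,3)=1142295 f(23,5)=816937 f(23,7)=490291 f(23,9)=245156 f(23,11)=100947 f(23,13)=33649 f(23,15)=8855 f(23,17)=1771 f(23,19)=253 f(23,21)=23 f(23,23)=1
t=24: f(24,-6)=572033 f(24,-4)=1615152 f(24,-2)=2361548 f(24,0)=2661652 f(24,2)=2485518 f(24,4)=1959232 f(24,6)=1307228 f(24,8)=735447 f(24,10)=346103 f(24,12)=134596 f(24,14)=42504 f(24,16)=10626 f(24,18)=2024 f(24,20)=276 f(24,22)=24 f(24,24)=1
t=25: f(25,-5)=2187185 f(25,-3)=3976700 f(25,-1)=5023200 f(25,1)=5147170 f(25,3)=4444750 f(25,5)=3266460 f(25,7)=2042675 f(25,9)=1081550 f(25,11)=480699 f(25,13)=177100 f(25,15)=53130 f(25,17)=12650 f(25,19)=2300 f(25,21)=300 f(25,23)=25 f(25,25)=1
t=26: f(26,-6)=2187185 f(26,-4)=6163885 f(26,-2)=8999900 f(26,0)=10170370 f(26,2)=9591920 f(26,4)=7711210 f(26,6)=5309135 f(26,8)=3124225 f(26,10)=1562249 f(26,12)=657799 f(26,14)=230230 f(26,16)=65780 f(26,18)=14950 f(26,20)=2600 f(26,22)=325 f(26,24)=26 f(26,26)=1
Σ_s f(26,s) = 55791790
P = 55791790/67108864 = 27895895/33554432

Answer: 27895895/33554432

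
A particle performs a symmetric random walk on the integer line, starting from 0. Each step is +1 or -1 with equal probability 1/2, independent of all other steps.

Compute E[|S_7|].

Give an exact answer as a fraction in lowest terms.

S_7 takes values m ≡ 1 (mod 2) with |m| ≤ 7; P(S_7=m) = C(7,(7+m)/2)/2^7.
Total paths: 2^7 = 128
Distribution: P(S=-7)=1/128, P(S=-5)=7/128, P(S=-3)=21/128, P(S=-1)=35/128, P(S=1)=35/128, P(S=3)=21/128, P(S=5)=7/128, P(S=7)=1/128
E[|S_7|] = Σ_m |m|·P(S_7=m) = 280/128 = 35/16

Answer: 35/16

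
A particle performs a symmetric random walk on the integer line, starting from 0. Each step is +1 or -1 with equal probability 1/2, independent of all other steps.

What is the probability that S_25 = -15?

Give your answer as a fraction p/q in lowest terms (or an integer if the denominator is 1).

To reach position -15 after 25 steps: need 5 steps of +1 and 20 of -1.
Favorable paths: C(25,5) = 53130
Total paths: 2^25 = 33554432
P = 53130/33554432 = 26565/16777216

Answer: 26565/16777216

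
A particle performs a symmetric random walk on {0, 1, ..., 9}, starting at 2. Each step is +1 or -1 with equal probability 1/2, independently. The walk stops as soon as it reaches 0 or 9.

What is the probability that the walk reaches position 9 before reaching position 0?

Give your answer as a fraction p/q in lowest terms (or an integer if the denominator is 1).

Symmetric walk (p = 1/2): the harmonic-function argument gives P(hit 9 before 0 | start at 2) = a/N.
P = 2/9 = 2/9

Answer: 2/9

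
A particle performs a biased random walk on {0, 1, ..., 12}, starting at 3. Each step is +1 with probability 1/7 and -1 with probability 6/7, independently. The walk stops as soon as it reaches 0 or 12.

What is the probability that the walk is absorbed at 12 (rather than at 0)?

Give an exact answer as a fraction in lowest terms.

Biased walk: p = 1/7, q = 6/7, r = q/p = 6
Gambler's ruin: P(hit 12 before 0 | start at 3) = (1 - r^a)/(1 - r^N)
r^3 = 216; r^12 = 2176782336
P = (1 - 216) / (1 - 2176782336) = -215 / -2176782335 = 1/10124569

Answer: 1/10124569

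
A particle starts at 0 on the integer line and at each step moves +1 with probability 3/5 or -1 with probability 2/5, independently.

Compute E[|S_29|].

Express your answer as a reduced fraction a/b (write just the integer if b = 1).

Answer: 9789013990882711601/1490116119384765625

Derivation:
S_29 takes values m ≡ 1 (mod 2) with |m| ≤ 29; P(S_29=m) = C(29,(29+m)/2) · (3/5)^((29+m)/2) · (2/5)^((29-m)/2).
Distribution: P(S=-29)=536870912/186264514923095703125, P(S=-27)=23353884672/186264514923095703125, P(S=-25)=490431578112/186264514923095703125, P(S=-23)=6620826304512/186264514923095703125, P(S=-21)=64553056468992/186264514923095703125, P(S=-19)=96829584703488/37252902984619140625, P(S=-17)=580977508220928/37252902984619140625, P(S=-15)=2863389147660288/37252902984619140625, P(S=-13)=11811480234098688/37252902984619140625, P(S=-11)=41340180819345408/37252902984619140625, P(S=-9)=124020542458036224/37252902984619140625, P(S=-7)=321325950914002944/37252902984619140625, P(S=-5)=722983389556506624/37252902984619140625, P(S=-3)=1418159725668532224/37252902984619140625, P(S=-1)=2431130958288912384/37252902984619140625, P(S=1)=3646696437433368576/37252902984619140625, P(S=3)=4786289074131296256/37252902984619140625, P(S=5)=5490155114444722176/37252902984619140625, P(S=7)=5490155114444722176/37252902984619140625, P(S=9)=4767766283596732416/37252902984619140625, P(S=11)=3575824712697549312/37252902984619140625, P(S=13)=2298744458162710272/37252902984619140625, P(S=15)=1253860613543296512/37252902984619140625, P(S=17)=572414627921939712/37252902984619140625, P(S=19)=214655485470727392/37252902984619140625, P(S=21)=321983228206091088/186264514923095703125, P(S=23)=74303821893713328/186264514923095703125, P(S=25)=12383970315618888/186264514923095703125, P(S=27)=1326853962387738/186264514923095703125, P(S=29)=68630377364883/186264514923095703125
E[|S_29|] = Σ_m |m|·P(S_29=m) = 9789013990882711601/1490116119384765625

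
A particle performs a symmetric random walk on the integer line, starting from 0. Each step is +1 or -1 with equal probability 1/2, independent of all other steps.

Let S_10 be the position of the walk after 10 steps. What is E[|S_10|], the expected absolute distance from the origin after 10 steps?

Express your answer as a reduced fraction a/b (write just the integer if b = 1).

Answer: 315/128

Derivation:
S_10 takes values m ≡ 0 (mod 2) with |m| ≤ 10; P(S_10=m) = C(10,(10+m)/2)/2^10.
Total paths: 2^10 = 1024
Distribution: P(S=-10)=1/1024, P(S=-8)=10/1024, P(S=-6)=45/1024, P(S=-4)=120/1024, P(S=-2)=210/1024, P(S=0)=252/1024, P(S=2)=210/1024, P(S=4)=120/1024, P(S=6)=45/1024, P(S=8)=10/1024, P(S=10)=1/1024
E[|S_10|] = Σ_m |m|·P(S_10=m) = 2520/1024 = 315/128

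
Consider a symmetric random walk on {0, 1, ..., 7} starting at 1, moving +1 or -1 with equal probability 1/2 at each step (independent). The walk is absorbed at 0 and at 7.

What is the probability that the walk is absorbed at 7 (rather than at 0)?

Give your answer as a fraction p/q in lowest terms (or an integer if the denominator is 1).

Symmetric walk (p = 1/2): the harmonic-function argument gives P(hit 7 before 0 | start at 1) = a/N.
P = 1/7 = 1/7

Answer: 1/7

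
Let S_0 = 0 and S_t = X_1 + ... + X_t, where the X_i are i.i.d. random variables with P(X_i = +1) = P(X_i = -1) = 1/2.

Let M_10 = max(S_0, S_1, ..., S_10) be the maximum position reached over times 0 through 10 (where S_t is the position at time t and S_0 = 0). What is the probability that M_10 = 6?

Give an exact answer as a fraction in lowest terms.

Let M_10 = max(S_0,...,S_10). Use the reflection principle: for j ≥ 1, #{paths with M_10 ≥ j} = #{S_10 ≥ j} + #{S_10 ≥ j+1}.
By reflection, #{M_10 ≥ 6} = #{S_10 ≥ 6} + #{S_10 ≥ 7} = 56 + 11 = 67.
#{M_10 ≥ 7} = #{S_10 ≥ 7} + #{S_10 ≥ 8} = 11 + 11 = 22.
#{M_10 = 6} = 67 - 22 = 45.
P(M_10 = 6) = 45/1024 = 45/1024

Answer: 45/1024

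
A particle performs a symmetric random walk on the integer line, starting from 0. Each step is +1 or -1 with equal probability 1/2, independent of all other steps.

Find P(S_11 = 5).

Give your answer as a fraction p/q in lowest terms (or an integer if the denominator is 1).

To reach position 5 after 11 steps: need 8 steps of +1 and 3 of -1.
Favorable paths: C(11,8) = 165
Total paths: 2^11 = 2048
P = 165/2048 = 165/2048

Answer: 165/2048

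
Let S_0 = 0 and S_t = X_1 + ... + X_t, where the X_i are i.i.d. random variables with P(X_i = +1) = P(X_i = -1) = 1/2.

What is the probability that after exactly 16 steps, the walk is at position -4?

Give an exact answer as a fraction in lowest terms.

Answer: 1001/8192

Derivation:
To reach position -4 after 16 steps: need 6 steps of +1 and 10 of -1.
Favorable paths: C(16,6) = 8008
Total paths: 2^16 = 65536
P = 8008/65536 = 1001/8192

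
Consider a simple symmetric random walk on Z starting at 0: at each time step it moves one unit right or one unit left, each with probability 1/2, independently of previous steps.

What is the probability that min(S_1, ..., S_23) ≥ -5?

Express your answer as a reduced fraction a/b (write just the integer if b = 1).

Let f(t,s) = #length-t paths at position s with S_1..S_t all ≥ -5.
f(t,s) = f(t-1,s-1) + f(t-1,s+1) for s ≥ -5; f(t,s) = 0 for s < -5.
t=0: f(0,0)=1
t=1: f(1,-1)=1 f(1,1)=1
t=2: f(2,-2)=1 f(2,0)=2 f(2,2)=1
t=3: f(3,-3)=1 f(3,-1)=3 f(3,1)=3 f(3,3)=1
t=4: f(4,-4)=1 f(4,-2)=4 f(4,0)=6 f(4,2)=4 f(4,4)=1
t=5: f(5,-5)=1 f(5,-3)=5 f(5,-1)=10 f(5,1)=10 f(5,3)=5 f(5,5)=1
t=6: f(6,-4)=6 f(6,-2)=15 f(6,0)=20 f(6,2)=15 f(6,4)=6 f(6,6)=1
t=7: f(7,-5)=6 f(7,-3)=21 f(7,-1)=35 f(7,1)=35 f(7,3)=21 f(7,5)=7 f(7,7)=1
t=8: f(8,-4)=27 f(8,-2)=56 f(8,0)=70 f(8,2)=56 f(8,4)=28 f(8,6)=8 f(8,8)=1
t=9: f(9,-5)=27 f(9,-3)=83 f(9,-1)=126 f(9,1)=126 f(9,3)=84 f(9,5)=36 f(9,7)=9 f(9,9)=1
t=10: f(10,-4)=110 f(10,-2)=209 f(10,0)=252 f(10,2)=210 f(10,4)=120 f(10,6)=45 f(10,8)=10 f(10,10)=1
t=11: f(11,-5)=110 f(11,-3)=319 f(11,-1)=461 f(11,1)=462 f(11,3)=330 f(11,5)=165 f(11,7)=55 f(11,9)=11 f(11,11)=1
t=12: f(12,-4)=429 f(12,-2)=780 f(12,0)=923 f(12,2)=792 f(12,4)=495 f(12,6)=220 f(12,8)=66 f(12,10)=12 f(12,12)=1
t=13: f(13,-5)=429 f(13,-3)=1209 f(13,-1)=1703 f(13,1)=1715 f(13,3)=1287 f(13,5)=715 f(13,7)=286 f(13,9)=78 f(13,11)=13 f(13,13)=1
t=14: f(14,-4)=1638 f(14,-2)=2912 f(14,0)=3418 f(14,2)=3002 f(14,4)=2002 f(14,6)=1001 f(14,8)=364 f(14,10)=91 f(14,12)=14 f(14,14)=1
t=15: f(15,-5)=1638 f(15,-3)=4550 f(15,-1)=6330 f(15,1)=6420 f(15,3)=5004 f(15,5)=3003 f(15,7)=1365 f(15,9)=455 f(15,11)=105 f(15,13)=15 f(15,15)=1
t=16: f(16,-4)=6188 f(16,-2)=10880 f(16,0)=12750 f(16,2)=11424 f(16,4)=8007 f(16,6)=4368 f(16,8)=1820 f(16,10)=560 f(16,12)=120 f(16,14)=16 f(16,16)=1
t=17: f(17,-5)=6188 f(17,-3)=17068 f(17,-1)=23630 f(17,1)=24174 f(17,3)=19431 f(17,5)=12375 f(17,7)=6188 f(17,9)=2380 f(17,11)=680 f(17,13)=136 f(17,15)=17 f(17,17)=1
t=18: f(18,-4)=23256 f(18,-2)=40698 f(18,0)=47804 f(18,2)=43605 f(18,4)=31806 f(18,6)=18563 f(18,8)=8568 f(18,10)=3060 f(18,12)=816 f(18,14)=153 f(18,16)=18 f(18,18)=1
t=19: f(19,-5)=23256 f(19,-3)=63954 f(19,-1)=88502 f(19,1)=91409 f(19,3)=75411 f(19,5)=50369 f(19,7)=27131 f(19,9)=11628 f(19,11)=3876 f(19,13)=969 f(19,15)=171 f(19,17)=19 f(19,19)=1
t=20: f(20,-4)=87210 f(20,-2)=152456 f(20,0)=179911 f(20,2)=166820 f(20,4)=125780 f(20,6)=77500 f(20,8)=38759 f(20,10)=15504 f(20,12)=4845 f(20,14)=1140 f(20,16)=190 f(20,18)=20 f(20,20)=1
t=21: f(21,-5)=87210 f(21,-3)=239666 f(21,-1)=332367 f(21,1)=346731 f(21,3)=292600 f(21,5)=203280 f(21,7)=116259 f(21,9)=54263 f(21,11)=20349 f(21,13)=5985 f(21,15)=1330 f(21,17)=210 f(21,19)=21 f(21,21)=1
t=22: f(22,-4)=326876 f(22,-2)=572033 f(22,0)=679098 f(22,2)=639331 f(22,4)=495880 f(22,6)=319539 f(22,8)=170522 f(22,10)=74612 f(22,12)=26334 f(22,14)=7315 f(22,16)=1540 f(22,18)=231 f(22,20)=22 f(22,22)=1
t=23: f(23,-5)=326876 f(23,-3)=898909 f(23,-1)=1251131 f(23,1)=1318429 f(23,3)=1135211 f(23,5)=815419 f(23,7)=490061 f(23,9)=245134 f(23,11)=100946 f(23,13)=33649 f(23,15)=8855 f(23,17)=1771 f(23,19)=253 f(23,21)=23 f(23,23)=1
Σ_s f(23,s) = 6626668
P = 6626668/8388608 = 1656667/2097152

Answer: 1656667/2097152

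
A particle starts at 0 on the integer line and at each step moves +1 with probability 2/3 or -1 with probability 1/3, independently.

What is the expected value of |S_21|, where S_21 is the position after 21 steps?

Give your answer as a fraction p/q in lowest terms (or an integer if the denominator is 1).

S_21 takes values m ≡ 1 (mod 2) with |m| ≤ 21; P(S_21=m) = C(21,(21+m)/2) · (2/3)^((21+m)/2) · (1/3)^((21-m)/2).
Distribution: P(S=-21)=1/10460353203, P(S=-19)=14/3486784401, P(S=-17)=280/3486784401, P(S=-15)=10640/10460353203, P(S=-13)=10640/1162261467, P(S=-11)=72352/1162261467, P(S=-9)=1157632/3486784401, P(S=-7)=1653760/1162261467, P(S=-5)=5788160/1162261467, P(S=-3)=150492160/10460353203, P(S=-1)=120393728/3486784401, P(S=1)=240787456/3486784401, P(S=3)=1203937280/10460353203, P(S=5)=185221120/1162261467, P(S=7)=211681280/1162261467, P(S=9)=592707584/3486784401, P(S=11)=148176896/1162261467, P(S=13)=87162880/1162261467, P(S=15)=348651520/10460353203, P(S=17)=36700160/3486784401, P(S=19)=7340032/3486784401, P(S=21)=2097152/10460353203
E[|S_21|] = Σ_m |m|·P(S_21=m) = 8406308099/1162261467

Answer: 8406308099/1162261467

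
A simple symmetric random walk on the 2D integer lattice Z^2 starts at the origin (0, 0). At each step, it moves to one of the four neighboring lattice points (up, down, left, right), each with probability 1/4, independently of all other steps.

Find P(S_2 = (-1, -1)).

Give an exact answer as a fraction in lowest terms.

Answer: 1/8

Derivation:
Let h be the number of horizontal steps (so 2-h are vertical). To end at (-1,-1) need (h-1)/2 right-steps and ((2-h)-1)/2 up-steps.
Sum over h with 1 ≤ h ≤ 1, h ≡ 1 (mod 2), 2-h ≡ 1 (mod 2):
h=1: C(2,1)·C(1,0)·C(1,0) = 2·1·1 = 2
Total favorable: 2
Total paths: 4^2 = 16
P = 2/16 = 1/8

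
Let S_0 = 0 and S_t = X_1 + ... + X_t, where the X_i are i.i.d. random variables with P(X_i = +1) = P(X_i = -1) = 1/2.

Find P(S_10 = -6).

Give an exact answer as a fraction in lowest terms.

To reach position -6 after 10 steps: need 2 steps of +1 and 8 of -1.
Favorable paths: C(10,2) = 45
Total paths: 2^10 = 1024
P = 45/1024 = 45/1024

Answer: 45/1024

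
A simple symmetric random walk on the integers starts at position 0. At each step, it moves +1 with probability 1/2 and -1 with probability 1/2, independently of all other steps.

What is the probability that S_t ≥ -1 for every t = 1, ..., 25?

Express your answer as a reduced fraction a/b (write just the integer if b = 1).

Let f(t,s) = #length-t paths at position s with S_1..S_t all ≥ -1.
f(t,s) = f(t-1,s-1) + f(t-1,s+1) for s ≥ -1; f(t,s) = 0 for s < -1.
t=0: f(0,0)=1
t=1: f(1,-1)=1 f(1,1)=1
t=2: f(2,0)=2 f(2,2)=1
t=3: f(3,-1)=2 f(3,1)=3 f(3,3)=1
t=4: f(4,0)=5 f(4,2)=4 f(4,4)=1
t=5: f(5,-1)=5 f(5,1)=9 f(5,3)=5 f(5,5)=1
t=6: f(6,0)=14 f(6,2)=14 f(6,4)=6 f(6,6)=1
t=7: f(7,-1)=14 f(7,1)=28 f(7,3)=20 f(7,5)=7 f(7,7)=1
t=8: f(8,0)=42 f(8,2)=48 f(8,4)=27 f(8,6)=8 f(8,8)=1
t=9: f(9,-1)=42 f(9,1)=90 f(9,3)=75 f(9,5)=35 f(9,7)=9 f(9,9)=1
t=10: f(10,0)=132 f(10,2)=165 f(10,4)=110 f(10,6)=44 f(10,8)=10 f(10,10)=1
t=11: f(11,-1)=132 f(11,1)=297 f(11,3)=275 f(11,5)=154 f(11,7)=54 f(11,9)=11 f(11,11)=1
t=12: f(12,0)=429 f(12,2)=572 f(12,4)=429 f(12,6)=208 f(12,8)=65 f(12,10)=12 f(12,12)=1
t=13: f(13,-1)=429 f(13,1)=1001 f(13,3)=1001 f(13,5)=637 f(13,7)=273 f(13,9)=77 f(13,11)=13 f(13,13)=1
t=14: f(14,0)=1430 f(14,2)=2002 f(14,4)=1638 f(14,6)=910 f(14,8)=350 f(14,10)=90 f(14,12)=14 f(14,14)=1
t=15: f(15,-1)=1430 f(15,1)=3432 f(15,3)=3640 f(15,5)=2548 f(15,7)=1260 f(15,9)=440 f(15,11)=104 f(15,13)=15 f(15,15)=1
t=16: f(16,0)=4862 f(16,2)=7072 f(16,4)=6188 f(16,6)=3808 f(16,8)=1700 f(16,10)=544 f(16,12)=119 f(16,14)=16 f(16,16)=1
t=17: f(17,-1)=4862 f(17,1)=11934 f(17,3)=13260 f(17,5)=9996 f(17,7)=5508 f(17,9)=2244 f(17,11)=663 f(17,13)=135 f(17,15)=17 f(17,17)=1
t=18: f(18,0)=16796 f(18,2)=25194 f(18,4)=23256 f(18,6)=15504 f(18,8)=7752 f(18,10)=2907 f(18,12)=798 f(18,14)=152 f(18,16)=18 f(18,18)=1
t=19: f(19,-1)=16796 f(19,1)=41990 f(19,3)=48450 f(19,5)=38760 f(19,7)=23256 f(19,9)=10659 f(19,11)=3705 f(19,13)=950 f(19,15)=170 f(19,17)=19 f(19,19)=1
t=20: f(20,0)=58786 f(20,2)=90440 f(20,4)=87210 f(20,6)=62016 f(20,8)=33915 f(20,10)=14364 f(20,12)=4655 f(20,14)=1120 f(20,16)=189 f(20,18)=20 f(20,20)=1
t=21: f(21,-1)=58786 f(21,1)=149226 f(21,3)=177650 f(21,5)=149226 f(21,7)=95931 f(21,9)=48279 f(21,11)=19019 f(21,13)=5775 f(21,15)=1309 f(21,17)=209 f(21,19)=21 f(21,21)=1
t=22: f(22,0)=208012 f(22,2)=326876 f(22,4)=326876 f(22,6)=245157 f(22,8)=144210 f(22,10)=67298 f(22,12)=24794 f(22,14)=7084 f(22,16)=1518 f(22,18)=230 f(22,20)=22 f(22,22)=1
t=23: f(23,-1)=208012 f(23,1)=534888 f(23,3)=653752 f(23,5)=572033 f(23,7)=389367 f(23,9)=211508 f(23,11)=92092 f(23,13)=31878 f(23,15)=8602 f(23,17)=1748 f(23,19)=252 f(23,21)=23 f(23,23)=1
t=24: f(24,0)=742900 f(24,2)=1188640 f(24,4)=1225785 f(24,6)=961400 f(24,8)=600875 f(24,10)=303600 f(24,12)=123970 f(24,14)=40480 f(24,16)=10350 f(24,18)=2000 f(24,20)=275 f(24,22)=24 f(24,24)=1
t=25: f(25,-1)=742900 f(25,1)=1931540 f(25,3)=2414425 f(25,5)=2187185 f(25,7)=1562275 f(25,9)=904475 f(25,11)=427570 f(25,13)=164450 f(25,15)=50830 f(25,17)=12350 f(25,19)=2275 f(25,21)=299 f(25,23)=25 f(25,25)=1
Σ_s f(25,s) = 10400600
P = 10400600/33554432 = 1300075/4194304

Answer: 1300075/4194304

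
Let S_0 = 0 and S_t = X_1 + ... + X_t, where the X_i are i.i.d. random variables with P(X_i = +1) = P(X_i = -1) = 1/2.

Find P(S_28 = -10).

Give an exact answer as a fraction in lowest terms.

Answer: 1726725/67108864

Derivation:
To reach position -10 after 28 steps: need 9 steps of +1 and 19 of -1.
Favorable paths: C(28,9) = 6906900
Total paths: 2^28 = 268435456
P = 6906900/268435456 = 1726725/67108864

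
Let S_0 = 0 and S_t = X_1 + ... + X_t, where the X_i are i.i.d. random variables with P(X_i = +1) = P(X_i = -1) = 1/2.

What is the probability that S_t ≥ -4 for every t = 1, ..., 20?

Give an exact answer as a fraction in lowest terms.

Answer: 96577/131072

Derivation:
Let f(t,s) = #length-t paths at position s with S_1..S_t all ≥ -4.
f(t,s) = f(t-1,s-1) + f(t-1,s+1) for s ≥ -4; f(t,s) = 0 for s < -4.
t=0: f(0,0)=1
t=1: f(1,-1)=1 f(1,1)=1
t=2: f(2,-2)=1 f(2,0)=2 f(2,2)=1
t=3: f(3,-3)=1 f(3,-1)=3 f(3,1)=3 f(3,3)=1
t=4: f(4,-4)=1 f(4,-2)=4 f(4,0)=6 f(4,2)=4 f(4,4)=1
t=5: f(5,-3)=5 f(5,-1)=10 f(5,1)=10 f(5,3)=5 f(5,5)=1
t=6: f(6,-4)=5 f(6,-2)=15 f(6,0)=20 f(6,2)=15 f(6,4)=6 f(6,6)=1
t=7: f(7,-3)=20 f(7,-1)=35 f(7,1)=35 f(7,3)=21 f(7,5)=7 f(7,7)=1
t=8: f(8,-4)=20 f(8,-2)=55 f(8,0)=70 f(8,2)=56 f(8,4)=28 f(8,6)=8 f(8,8)=1
t=9: f(9,-3)=75 f(9,-1)=125 f(9,1)=126 f(9,3)=84 f(9,5)=36 f(9,7)=9 f(9,9)=1
t=10: f(10,-4)=75 f(10,-2)=200 f(10,0)=251 f(10,2)=210 f(10,4)=120 f(10,6)=45 f(10,8)=10 f(10,10)=1
t=11: f(11,-3)=275 f(11,-1)=451 f(11,1)=461 f(11,3)=330 f(11,5)=165 f(11,7)=55 f(11,9)=11 f(11,11)=1
t=12: f(12,-4)=275 f(12,-2)=726 f(12,0)=912 f(12,2)=791 f(12,4)=495 f(12,6)=220 f(12,8)=66 f(12,10)=12 f(12,12)=1
t=13: f(13,-3)=1001 f(13,-1)=1638 f(13,1)=1703 f(13,3)=1286 f(13,5)=715 f(13,7)=286 f(13,9)=78 f(13,11)=13 f(13,13)=1
t=14: f(14,-4)=1001 f(14,-2)=2639 f(14,0)=3341 f(14,2)=2989 f(14,4)=2001 f(14,6)=1001 f(14,8)=364 f(14,10)=91 f(14,12)=14 f(14,14)=1
t=15: f(15,-3)=3640 f(15,-1)=5980 f(15,1)=6330 f(15,3)=4990 f(15,5)=3002 f(15,7)=1365 f(15,9)=455 f(15,11)=105 f(15,13)=15 f(15,15)=1
t=16: f(16,-4)=3640 f(16,-2)=9620 f(16,0)=12310 f(16,2)=11320 f(16,4)=7992 f(16,6)=4367 f(16,8)=1820 f(16,10)=560 f(16,12)=120 f(16,14)=16 f(16,16)=1
t=17: f(17,-3)=13260 f(17,-1)=21930 f(17,1)=23630 f(17,3)=19312 f(17,5)=12359 f(17,7)=6187 f(17,9)=2380 f(17,11)=680 f(17,13)=136 f(17,15)=17 f(17,17)=1
t=18: f(18,-4)=13260 f(18,-2)=35190 f(18,0)=45560 f(18,2)=42942 f(18,4)=31671 f(18,6)=18546 f(18,8)=8567 f(18,10)=3060 f(18,12)=816 f(18,14)=153 f(18,16)=18 f(18,18)=1
t=19: f(19,-3)=48450 f(19,-1)=80750 f(19,1)=88502 f(19,3)=74613 f(19,5)=50217 f(19,7)=27113 f(19,9)=11627 f(19,11)=3876 f(19,13)=969 f(19,15)=171 f(19,17)=19 f(19,19)=1
t=20: f(20,-4)=48450 f(20,-2)=129200 f(20,0)=169252 f(20,2)=163115 f(20,4)=124830 f(20,6)=77330 f(20,8)=38740 f(20,10)=15503 f(20,12)=4845 f(20,14)=1140 f(20,16)=190 f(20,18)=20 f(20,20)=1
Σ_s f(20,s) = 772616
P = 772616/1048576 = 96577/131072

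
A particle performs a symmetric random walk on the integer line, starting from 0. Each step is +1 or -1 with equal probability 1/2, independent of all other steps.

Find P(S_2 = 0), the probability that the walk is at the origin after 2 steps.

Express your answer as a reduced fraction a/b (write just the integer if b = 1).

Answer: 1/2

Derivation:
To return to 0 after 2 steps: need exactly 1 step of +1 and 1 of -1.
Favorable paths: C(2,1) = 2
Total paths: 2^2 = 4
P = 2/4 = 1/2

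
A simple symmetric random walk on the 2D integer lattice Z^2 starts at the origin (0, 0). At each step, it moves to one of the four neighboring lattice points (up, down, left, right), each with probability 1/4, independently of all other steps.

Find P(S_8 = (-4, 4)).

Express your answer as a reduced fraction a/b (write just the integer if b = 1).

Let h be the number of horizontal steps (so 8-h are vertical). To end at (-4,4) need (h-4)/2 right-steps and ((8-h)+4)/2 up-steps.
Sum over h with 4 ≤ h ≤ 4, h ≡ 0 (mod 2), 8-h ≡ 0 (mod 2):
h=4: C(8,4)·C(4,0)·C(4,4) = 70·1·1 = 70
Total favorable: 70
Total paths: 4^8 = 65536
P = 70/65536 = 35/32768

Answer: 35/32768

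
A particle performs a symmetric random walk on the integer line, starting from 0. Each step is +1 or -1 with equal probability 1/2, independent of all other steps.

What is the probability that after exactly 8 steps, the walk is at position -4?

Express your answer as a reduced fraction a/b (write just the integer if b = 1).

Answer: 7/64

Derivation:
To reach position -4 after 8 steps: need 2 steps of +1 and 6 of -1.
Favorable paths: C(8,2) = 28
Total paths: 2^8 = 256
P = 28/256 = 7/64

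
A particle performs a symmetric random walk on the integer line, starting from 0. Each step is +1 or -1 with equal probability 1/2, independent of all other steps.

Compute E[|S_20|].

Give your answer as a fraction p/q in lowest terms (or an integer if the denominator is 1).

S_20 takes values m ≡ 0 (mod 2) with |m| ≤ 20; P(S_20=m) = C(20,(20+m)/2)/2^20.
Total paths: 2^20 = 1048576
Distribution: P(S=-20)=1/1048576, P(S=-18)=20/1048576, P(S=-16)=190/1048576, P(S=-14)=1140/1048576, P(S=-12)=4845/1048576, P(S=-10)=15504/1048576, P(S=-8)=38760/1048576, P(S=-6)=77520/1048576, P(S=-4)=125970/1048576, P(S=-2)=167960/1048576, P(S=0)=184756/1048576, P(S=2)=167960/1048576, P(S=4)=125970/1048576, P(S=6)=77520/1048576, P(S=8)=38760/1048576, P(S=10)=15504/1048576, P(S=12)=4845/1048576, P(S=14)=1140/1048576, P(S=16)=190/1048576, P(S=18)=20/1048576, P(S=20)=1/1048576
E[|S_20|] = Σ_m |m|·P(S_20=m) = 3695120/1048576 = 230945/65536

Answer: 230945/65536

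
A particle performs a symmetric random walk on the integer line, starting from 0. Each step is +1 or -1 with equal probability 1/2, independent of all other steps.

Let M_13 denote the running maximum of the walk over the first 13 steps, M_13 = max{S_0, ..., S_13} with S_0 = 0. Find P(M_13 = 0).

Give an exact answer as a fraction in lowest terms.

Let M_13 = max(S_0,...,S_13). Use the reflection principle: for j ≥ 1, #{paths with M_13 ≥ j} = #{S_13 ≥ j} + #{S_13 ≥ j+1}.
P(M_13 ≥ 0) = 1 since S_0 = 0, so #{M_13 ≥ 0} = 8192.
#{M_13 ≥ 1} = #{S_13 ≥ 1} + #{S_13 ≥ 2} = 4096 + 2380 = 6476.
#{M_13 = 0} = 8192 - 6476 = 1716.
P(M_13 = 0) = 1716/8192 = 429/2048

Answer: 429/2048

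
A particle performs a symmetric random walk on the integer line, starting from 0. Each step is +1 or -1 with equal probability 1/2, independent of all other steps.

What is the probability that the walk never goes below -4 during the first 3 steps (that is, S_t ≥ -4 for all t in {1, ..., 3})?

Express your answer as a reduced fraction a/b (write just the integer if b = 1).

Let f(t,s) = #length-t paths at position s with S_1..S_t all ≥ -4.
f(t,s) = f(t-1,s-1) + f(t-1,s+1) for s ≥ -4; f(t,s) = 0 for s < -4.
t=0: f(0,0)=1
t=1: f(1,-1)=1 f(1,1)=1
t=2: f(2,-2)=1 f(2,0)=2 f(2,2)=1
t=3: f(3,-3)=1 f(3,-1)=3 f(3,1)=3 f(3,3)=1
Σ_s f(3,s) = 8
P = 8/8 = 1

Answer: 1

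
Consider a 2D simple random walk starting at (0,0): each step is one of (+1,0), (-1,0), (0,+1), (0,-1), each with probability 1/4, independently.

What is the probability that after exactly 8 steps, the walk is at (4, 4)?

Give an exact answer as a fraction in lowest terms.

Answer: 35/32768

Derivation:
Let h be the number of horizontal steps (so 8-h are vertical). To end at (4,4) need (h+4)/2 right-steps and ((8-h)+4)/2 up-steps.
Sum over h with 4 ≤ h ≤ 4, h ≡ 0 (mod 2), 8-h ≡ 0 (mod 2):
h=4: C(8,4)·C(4,4)·C(4,4) = 70·1·1 = 70
Total favorable: 70
Total paths: 4^8 = 65536
P = 70/65536 = 35/32768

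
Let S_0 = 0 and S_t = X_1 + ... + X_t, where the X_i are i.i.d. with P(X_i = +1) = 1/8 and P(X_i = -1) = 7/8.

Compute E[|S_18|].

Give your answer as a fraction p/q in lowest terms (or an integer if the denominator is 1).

S_18 takes values m ≡ 0 (mod 2) with |m| ≤ 18; P(S_18=m) = C(18,(18+m)/2) · (1/8)^((18+m)/2) · (7/8)^((18-m)/2).
Distribution: P(S=-18)=1628413597910449/18014398509481984, P(S=-16)=2093674625884863/9007199254740992, P(S=-14)=5084638377148953/18014398509481984, P(S=-12)=242125637007093/1125899906842624, P(S=-10)=518840650729485/4503599627370496, P(S=-8)=103768130145897/2251799813685248, P(S=-6)=64237413899841/4503599627370496, P(S=-4)=3932902891827/1125899906842624, P(S=-2)=6180275972871/9007199254740992, P(S=0)=490498093085/4503599627370496, P(S=2)=126128081079/9007199254740992, P(S=4)=1638027027/1125899906842624, P(S=6)=546009009/4503599627370496, P(S=8)=18000297/2251799813685248, P(S=10)=1836765/4503599627370496, P(S=12)=17493/1125899906842624, P(S=14)=7497/18014398509481984, P(S=16)=63/9007199254740992, P(S=18)=1/18014398509481984
E[|S_18|] = Σ_m |m|·P(S_18=m) = 30399453404557227/2251799813685248

Answer: 30399453404557227/2251799813685248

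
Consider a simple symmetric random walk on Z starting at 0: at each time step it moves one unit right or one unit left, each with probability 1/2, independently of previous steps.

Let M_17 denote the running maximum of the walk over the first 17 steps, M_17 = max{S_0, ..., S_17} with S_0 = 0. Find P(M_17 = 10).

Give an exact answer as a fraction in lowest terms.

Let M_17 = max(S_0,...,S_17). Use the reflection principle: for j ≥ 1, #{paths with M_17 ≥ j} = #{S_17 ≥ j} + #{S_17 ≥ j+1}.
By reflection, #{M_17 ≥ 10} = #{S_17 ≥ 10} + #{S_17 ≥ 11} = 834 + 834 = 1668.
#{M_17 ≥ 11} = #{S_17 ≥ 11} + #{S_17 ≥ 12} = 834 + 154 = 988.
#{M_17 = 10} = 1668 - 988 = 680.
P(M_17 = 10) = 680/131072 = 85/16384

Answer: 85/16384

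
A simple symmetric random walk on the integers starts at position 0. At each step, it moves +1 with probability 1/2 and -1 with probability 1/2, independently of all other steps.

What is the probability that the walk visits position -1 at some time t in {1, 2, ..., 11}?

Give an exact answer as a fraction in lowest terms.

Answer: 793/1024

Derivation:
Count via complement. Let g(t,s) = #length-t paths at position s with S_1..S_t all ≠ -1.
g(t,s) = g(t-1,s-1) + g(t-1,s+1) for s ≠ -1; g(t,-1) = 0.
t=0: g(0,0)=1
t=1: g(1,1)=1
t=2: g(2,0)=1 g(2,2)=1
t=3: g(3,1)=2 g(3,3)=1
t=4: g(4,0)=2 g(4,2)=3 g(4,4)=1
t=5: g(5,1)=5 g(5,3)=4 g(5,5)=1
t=6: g(6,0)=5 g(6,2)=9 g(6,4)=5 g(6,6)=1
t=7: g(7,1)=14 g(7,3)=14 g(7,5)=6 g(7,7)=1
t=8: g(8,0)=14 g(8,2)=28 g(8,4)=20 g(8,6)=7 g(8,8)=1
t=9: g(9,1)=42 g(9,3)=48 g(9,5)=27 g(9,7)=8 g(9,9)=1
t=10: g(10,0)=42 g(10,2)=90 g(10,4)=75 g(10,6)=35 g(10,8)=9 g(10,10)=1
t=11: g(11,1)=132 g(11,3)=165 g(11,5)=110 g(11,7)=44 g(11,9)=10 g(11,11)=1
Paths never hitting -1: Σ_s g(11,s) = 462
Paths hitting -1: 2^11 - 462 = 1586
P = 1586/2048 = 793/1024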